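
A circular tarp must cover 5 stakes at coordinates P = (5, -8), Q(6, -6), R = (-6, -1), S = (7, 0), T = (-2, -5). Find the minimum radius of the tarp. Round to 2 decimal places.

The minimum enclosing circle is determined by three boundary points: P, R, S.
Their circumcentre is (2/3, -8/3) with r² = 425/9.
The farthest remaining point Q is at distance² 356/9 ≤ 425/9.
r = √(425/9) ≈ 6.87.

6.87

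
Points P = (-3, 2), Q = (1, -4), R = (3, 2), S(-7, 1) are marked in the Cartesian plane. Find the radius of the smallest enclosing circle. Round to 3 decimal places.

The minimum enclosing circle is determined by three boundary points: Q, R, S.
Their circumcentre is (-109/58, 17/58) with r² = 44945/1682.
The farthest remaining point P is at distance² 7013/1682 ≤ 44945/1682.
r = √(44945/1682) ≈ 5.169.

5.169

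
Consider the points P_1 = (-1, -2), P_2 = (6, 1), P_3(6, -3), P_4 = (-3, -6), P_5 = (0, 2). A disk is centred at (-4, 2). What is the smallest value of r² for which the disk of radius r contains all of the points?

125

The required radius is the distance from (-4, 2) to the farthest point.
Squared distances: 25, 101, 125, 65, 16.
Maximum is 125, attained at P_3.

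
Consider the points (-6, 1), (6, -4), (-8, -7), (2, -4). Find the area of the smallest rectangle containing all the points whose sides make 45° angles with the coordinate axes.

In coordinates u = x + y, v = x − y the rectangle is axis-aligned; the map (x,y)→(u,v) scales areas by 2.
u-values: -5, 2, -15, -2; range = 2 − (-15) = 17.
v-values: -7, 10, -1, 6; range = 10 − (-7) = 17.
Area = (17 × 17) / 2 = 144.5.

144.5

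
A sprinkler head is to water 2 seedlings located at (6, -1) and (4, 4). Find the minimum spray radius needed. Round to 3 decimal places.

2.693

The smallest circle enclosing two points has them as diameter endpoints.
Centre = midpoint = (5, 1.5); r² = |(6, -1)−(4, 4)|²/4 = 29/4 = 7.25.
r = √(7.25) ≈ 2.693.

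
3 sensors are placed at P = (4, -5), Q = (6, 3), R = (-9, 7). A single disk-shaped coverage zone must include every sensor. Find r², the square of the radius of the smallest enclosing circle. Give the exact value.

78.25

Side lengths²: PQ² = 68, PR² = 313, QR² = 241.
Since PR² = 313 ≥ 241 + 68 = 309, the angle opposite PR is not acute, so the smallest enclosing circle has PR as diameter.
Centre = midpoint of PR = (-2.5, 1), r² = 313/4 = 78.25.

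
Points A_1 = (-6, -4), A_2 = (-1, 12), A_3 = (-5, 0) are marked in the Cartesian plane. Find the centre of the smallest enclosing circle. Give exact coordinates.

Side lengths²: A_1A_2² = 281, A_1A_3² = 17, A_2A_3² = 160.
Since A_1A_2² = 281 ≥ 160 + 17 = 177, the angle opposite A_1A_2 is not acute, so the smallest enclosing circle has A_1A_2 as diameter.
Centre = midpoint of A_1A_2 = (-3.5, 4), r² = 281/4 = 70.25.
Centre = (-3.5, 4).

(-3.5, 4)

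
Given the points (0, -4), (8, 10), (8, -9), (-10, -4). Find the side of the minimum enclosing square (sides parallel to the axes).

The bounding box has width 18 and height 19.
An axis-aligned square enclosing the set must have side ≥ max(width, height).
So the minimum side is max(18, 19) = 19.

19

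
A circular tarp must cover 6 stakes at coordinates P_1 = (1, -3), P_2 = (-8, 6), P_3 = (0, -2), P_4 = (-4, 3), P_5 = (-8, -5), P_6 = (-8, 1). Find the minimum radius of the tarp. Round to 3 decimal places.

A smallest enclosing disk is always determined by at most three of the input points on its boundary.
The minimum enclosing circle is determined by three boundary points: P_1, P_2, P_5.
Their circumcentre is (-4.5, 0.5) with r² = 42.5.
The farthest remaining point P_3 is at distance² 26.5 ≤ 42.5.
r = √(42.5) ≈ 6.519.

6.519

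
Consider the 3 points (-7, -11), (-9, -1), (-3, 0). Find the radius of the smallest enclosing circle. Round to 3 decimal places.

Call the three points A, B, C in the order given.
Side lengths²: AB² = 104, AC² = 137, BC² = 37.
Since AC² = 137 < 104 + 37 = 141, the triangle is acute, so the smallest enclosing circle is the circumcircle.
Circumcentre = (-321/62, -337/62), r² = 65897/1922.
r = √(65897/1922) ≈ 5.855.

5.855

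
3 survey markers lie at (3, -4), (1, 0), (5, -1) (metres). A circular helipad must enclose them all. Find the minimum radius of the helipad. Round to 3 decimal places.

2.374

Call the three points A, B, C in the order given.
Side lengths²: AB² = 20, AC² = 13, BC² = 17.
Since AB² = 20 < 17 + 13 = 30, the triangle is acute, so the smallest enclosing circle is the circumcircle.
Circumcentre = (19/7, -23/14), r² = 1105/196.
r = √(1105/196) ≈ 2.374.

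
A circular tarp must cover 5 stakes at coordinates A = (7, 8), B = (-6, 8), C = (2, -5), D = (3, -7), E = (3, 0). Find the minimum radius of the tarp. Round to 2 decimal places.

The minimum enclosing circle of a finite set is fixed by two of the points (as a diameter) or three (as a circumcircle).
The minimum enclosing circle is determined by three boundary points: A, B, D.
Their circumcentre is (0.5, 1.7) with r² = 81.94.
The farthest remaining point C is at distance² 47.14 ≤ 81.94.
r = √(81.94) ≈ 9.05.

9.05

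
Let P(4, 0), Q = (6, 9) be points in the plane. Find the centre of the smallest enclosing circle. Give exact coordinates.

(5, 4.5)

The smallest circle enclosing two points has them as diameter endpoints.
Centre = midpoint = (5, 4.5); r² = |PQ|²/4 = 85/4 = 21.25.
Centre = (5, 4.5).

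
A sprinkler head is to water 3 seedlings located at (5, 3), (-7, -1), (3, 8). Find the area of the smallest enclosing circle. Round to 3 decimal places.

Call the three points A, B, C in the order given.
Side lengths²: AB² = 160, AC² = 29, BC² = 181.
Since BC² = 181 < 160 + 29 = 189, the triangle is acute, so the smallest enclosing circle is the circumcircle.
Circumcentre = (-59/34, 109/34), r² = 26245/578.
Area = π·r² = π·26245/578 ≈ 142.649.

142.649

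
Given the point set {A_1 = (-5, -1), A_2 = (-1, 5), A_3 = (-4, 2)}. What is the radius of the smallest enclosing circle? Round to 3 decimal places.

Side lengths²: A_1A_2² = 52, A_1A_3² = 10, A_2A_3² = 18.
Since A_1A_2² = 52 ≥ 18 + 10 = 28, the angle opposite A_1A_2 is not acute, so the smallest enclosing circle has A_1A_2 as diameter.
Centre = midpoint of A_1A_2 = (-3, 2), r² = 52/4 = 13.
r = √13 ≈ 3.606.

3.606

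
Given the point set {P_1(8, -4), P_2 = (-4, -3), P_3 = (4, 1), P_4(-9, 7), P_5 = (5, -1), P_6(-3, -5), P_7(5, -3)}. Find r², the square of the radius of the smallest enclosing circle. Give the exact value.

102.5

The minimum enclosing circle of a finite set is fixed by two of the points (as a diameter) or three (as a circumcircle).
The farthest pair is P_1–P_4 with squared distance 410. The circle on this segment as diameter has centre (-0.5, 1.5) and r² = 410/4 = 102.5.
Check P_2: distance² to centre = 32.5 ≤ 102.5, so it lies inside.
All remaining points lie in this disk, and no smaller disk contains both endpoints, so this is the minimum enclosing circle.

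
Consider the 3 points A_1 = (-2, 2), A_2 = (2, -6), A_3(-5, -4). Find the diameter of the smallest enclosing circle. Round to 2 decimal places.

Side lengths²: A_1A_2² = 80, A_1A_3² = 45, A_2A_3² = 53.
Since A_1A_2² = 80 < 53 + 45 = 98, the triangle is acute, so the smallest enclosing circle is the circumcircle.
Circumcentre = (-0.75, -2.375), r² = 20.703125.
Diameter = 2r = 2√(20.703125) ≈ 9.10.

9.10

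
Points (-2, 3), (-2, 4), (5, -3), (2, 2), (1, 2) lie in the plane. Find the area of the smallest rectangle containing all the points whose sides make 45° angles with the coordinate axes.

21

In coordinates u = x + y, v = x − y the rectangle is axis-aligned; the map (x,y)→(u,v) scales areas by 2.
u-values: 1, 2, 2, 4, 3; range = 4 − 1 = 3.
v-values: -5, -6, 8, 0, -1; range = 8 − (-6) = 14.
Area = (3 × 14) / 2 = 21.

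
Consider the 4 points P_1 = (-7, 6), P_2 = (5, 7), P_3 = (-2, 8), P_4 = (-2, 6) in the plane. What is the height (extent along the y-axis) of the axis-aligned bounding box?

2

max y = 8, min y = 6, so height = 2.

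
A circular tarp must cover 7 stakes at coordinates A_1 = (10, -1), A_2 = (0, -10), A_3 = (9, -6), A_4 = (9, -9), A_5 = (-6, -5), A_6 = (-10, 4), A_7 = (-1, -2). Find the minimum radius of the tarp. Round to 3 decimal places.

The minimum enclosing circle of a finite set is fixed by two of the points (as a diameter) or three (as a circumcircle).
The farthest pair is A_4–A_6 with squared distance 530. The circle on this segment as diameter has centre (-0.5, -2.5) and r² = 530/4 = 132.5.
Check A_1: distance² to centre = 112.5 ≤ 132.5, so it lies inside.
All remaining points lie in this disk, and no smaller disk contains both endpoints, so this is the minimum enclosing circle.
r = √(132.5) ≈ 11.511.

11.511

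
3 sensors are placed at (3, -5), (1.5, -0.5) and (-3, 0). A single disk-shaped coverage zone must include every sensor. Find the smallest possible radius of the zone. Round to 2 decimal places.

3.91

Call the three points A, B, C in the order given.
Side lengths²: AB² = 22.5, AC² = 61, BC² = 20.5.
Since AC² = 61 ≥ 22.5 + 20.5 = 43, the angle opposite AC is not acute, so the smallest enclosing circle has AC as diameter.
Centre = midpoint of AC = (0, -2.5), r² = 61/4 = 15.25.
r = √(15.25) ≈ 3.91.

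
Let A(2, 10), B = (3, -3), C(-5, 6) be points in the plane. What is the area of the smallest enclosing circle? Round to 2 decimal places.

Side lengths²: AB² = 170, AC² = 65, BC² = 145.
Since AB² = 170 < 145 + 65 = 210, the triangle is acute, so the smallest enclosing circle is the circumcircle.
Circumcentre = (43/38, 129/38), r² = 32045/722.
Area = π·r² = π·32045/722 ≈ 139.44.

139.44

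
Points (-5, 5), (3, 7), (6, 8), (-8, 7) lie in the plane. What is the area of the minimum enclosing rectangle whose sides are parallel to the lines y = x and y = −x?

In coordinates u = x + y, v = x − y the rectangle is axis-aligned; the map (x,y)→(u,v) scales areas by 2.
u-values: 0, 10, 14, -1; range = 14 − (-1) = 15.
v-values: -10, -4, -2, -15; range = -2 − (-15) = 13.
Area = (15 × 13) / 2 = 97.5.

97.5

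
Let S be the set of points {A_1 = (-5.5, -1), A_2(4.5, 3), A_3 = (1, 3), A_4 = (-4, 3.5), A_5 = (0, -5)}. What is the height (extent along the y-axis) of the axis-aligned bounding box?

max y = 3.5, min y = -5, so height = 8.5.

8.5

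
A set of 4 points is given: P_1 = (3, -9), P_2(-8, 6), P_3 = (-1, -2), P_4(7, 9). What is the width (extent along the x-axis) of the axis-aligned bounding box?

max x = 7, min x = -8, so width = 15.

15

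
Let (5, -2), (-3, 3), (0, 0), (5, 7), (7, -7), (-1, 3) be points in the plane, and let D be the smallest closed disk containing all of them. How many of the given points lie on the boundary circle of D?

A smallest enclosing disk is always determined by at most three of the input points on its boundary.
The minimum enclosing circle is determined by three boundary points: (-3, 3), (5, 7), (7, -7).
Their circumcentre is (11/3, -1/3) with r² = 500/9.
The farthest remaining point (-1, 3) is at distance² 296/9 ≤ 500/9.
The points at distance exactly r from the centre are (-3, 3), (5, 7), (7, -7) — 3 points.

3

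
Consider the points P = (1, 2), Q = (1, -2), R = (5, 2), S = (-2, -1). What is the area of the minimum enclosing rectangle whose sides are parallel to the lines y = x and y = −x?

20

In coordinates u = x + y, v = x − y the rectangle is axis-aligned; the map (x,y)→(u,v) scales areas by 2.
u-values: 3, -1, 7, -3; range = 7 − (-3) = 10.
v-values: -1, 3, 3, -1; range = 3 − (-1) = 4.
Area = (10 × 4) / 2 = 20.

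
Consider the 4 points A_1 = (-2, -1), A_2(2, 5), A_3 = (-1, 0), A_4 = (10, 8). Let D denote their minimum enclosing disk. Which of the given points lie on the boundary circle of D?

A_1, A_4

The farthest pair is A_1–A_4 with squared distance 225. The circle on this segment as diameter has centre (4, 3.5) and r² = 225/4 = 56.25.
Check A_2: distance² to centre = 6.25 ≤ 56.25, so it lies inside.
All remaining points lie in this disk, and no smaller disk contains both endpoints, so this is the minimum enclosing circle.
The points at distance exactly r from the centre are A_1, A_4 — 2 points.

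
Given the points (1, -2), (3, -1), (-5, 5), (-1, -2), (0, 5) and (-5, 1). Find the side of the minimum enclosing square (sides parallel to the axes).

The bounding box has width 8 and height 7.
An axis-aligned square enclosing the set must have side ≥ max(width, height).
So the minimum side is max(8, 7) = 8.

8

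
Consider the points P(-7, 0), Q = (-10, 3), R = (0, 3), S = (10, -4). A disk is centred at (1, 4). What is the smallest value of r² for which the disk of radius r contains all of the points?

The required radius is the distance from (1, 4) to the farthest point.
Squared distances: 80, 122, 2, 145.
Maximum is 145, attained at S.

145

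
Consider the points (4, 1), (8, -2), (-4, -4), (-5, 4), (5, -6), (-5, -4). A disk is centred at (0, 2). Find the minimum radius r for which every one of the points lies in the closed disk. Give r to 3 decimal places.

9.434

The required radius is the distance from (0, 2) to the farthest point.
Squared distances: 17, 80, 52, 29, 89, 61.
Maximum is 89, attained at (5, -6).
r = √89 ≈ 9.434.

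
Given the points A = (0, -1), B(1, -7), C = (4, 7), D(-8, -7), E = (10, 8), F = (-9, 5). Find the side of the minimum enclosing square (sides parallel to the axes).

The bounding box has width 19 and height 15.
An axis-aligned square enclosing the set must have side ≥ max(width, height).
So the minimum side is max(19, 15) = 19.

19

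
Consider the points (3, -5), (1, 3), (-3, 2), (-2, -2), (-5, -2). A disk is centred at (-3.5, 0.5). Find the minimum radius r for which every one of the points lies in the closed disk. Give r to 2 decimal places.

The required radius is the distance from (-3.5, 0.5) to the farthest point.
Squared distances: 72.5, 26.5, 2.5, 8.5, 8.5.
Maximum is 72.5, attained at (3, -5).
r = √(72.5) ≈ 8.51.

8.51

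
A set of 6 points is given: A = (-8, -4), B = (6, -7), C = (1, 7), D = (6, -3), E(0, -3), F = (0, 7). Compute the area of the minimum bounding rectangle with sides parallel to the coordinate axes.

196

x ranges over [-8, 6], width 14.
y ranges over [-7, 7], height 14.
Area = 14 × 14 = 196.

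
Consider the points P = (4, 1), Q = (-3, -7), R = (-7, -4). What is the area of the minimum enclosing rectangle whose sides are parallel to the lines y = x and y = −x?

In coordinates u = x + y, v = x − y the rectangle is axis-aligned; the map (x,y)→(u,v) scales areas by 2.
u-values: 5, -10, -11; range = 5 − (-11) = 16.
v-values: 3, 4, -3; range = 4 − (-3) = 7.
Area = (16 × 7) / 2 = 56.

56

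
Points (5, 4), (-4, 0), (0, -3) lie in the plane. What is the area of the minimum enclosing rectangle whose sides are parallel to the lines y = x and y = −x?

45.5

In coordinates u = x + y, v = x − y the rectangle is axis-aligned; the map (x,y)→(u,v) scales areas by 2.
u-values: 9, -4, -3; range = 9 − (-4) = 13.
v-values: 1, -4, 3; range = 3 − (-4) = 7.
Area = (13 × 7) / 2 = 45.5.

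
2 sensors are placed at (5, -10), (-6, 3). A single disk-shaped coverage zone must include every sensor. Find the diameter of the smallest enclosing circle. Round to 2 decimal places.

The smallest circle enclosing two points has them as diameter endpoints.
Centre = midpoint = (-0.5, -3.5); r² = |(5, -10)−(-6, 3)|²/4 = 290/4 = 72.5.
Diameter = 2r = 2√(72.5) ≈ 17.03.

17.03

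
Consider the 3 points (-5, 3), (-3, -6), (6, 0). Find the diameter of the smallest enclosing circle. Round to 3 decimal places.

12.226

Call the three points A, B, C in the order given.
Side lengths²: AB² = 85, AC² = 130, BC² = 117.
Since AC² = 130 < 117 + 85 = 202, the triangle is acute, so the smallest enclosing circle is the circumcircle.
Circumcentre = (-5/62, -39/62), r² = 71825/1922.
Diameter = 2r = 2√(71825/1922) ≈ 12.226.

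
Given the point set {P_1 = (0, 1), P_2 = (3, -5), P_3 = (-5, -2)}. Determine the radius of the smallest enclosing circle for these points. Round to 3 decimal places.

4.285

Side lengths²: P_1P_2² = 45, P_1P_3² = 34, P_2P_3² = 73.
Since P_2P_3² = 73 < 45 + 34 = 79, the triangle is acute, so the smallest enclosing circle is the circumcircle.
Circumcentre = (-23/26, -83/26), r² = 6205/338.
r = √(6205/338) ≈ 4.285.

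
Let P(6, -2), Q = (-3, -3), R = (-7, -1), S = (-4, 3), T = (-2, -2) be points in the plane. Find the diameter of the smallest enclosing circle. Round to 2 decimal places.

13.04

The minimum enclosing circle of a finite set is fixed by two of the points (as a diameter) or three (as a circumcircle).
The farthest pair is P–R with squared distance 170. The circle on this segment as diameter has centre (-0.5, -1.5) and r² = 170/4 = 42.5.
Check Q: distance² to centre = 8.5 ≤ 42.5, so it lies inside.
All remaining points lie in this disk, and no smaller disk contains both endpoints, so this is the minimum enclosing circle.
Diameter = 2r = 2√(42.5) ≈ 13.04.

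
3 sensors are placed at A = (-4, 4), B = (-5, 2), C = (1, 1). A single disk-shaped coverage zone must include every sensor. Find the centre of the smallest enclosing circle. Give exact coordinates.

(-51/26, 45/26)

Side lengths²: AB² = 5, AC² = 34, BC² = 37.
Since BC² = 37 < 34 + 5 = 39, the triangle is acute, so the smallest enclosing circle is the circumcircle.
Circumcentre = (-51/26, 45/26), r² = 3145/338.
Centre = (-51/26, 45/26).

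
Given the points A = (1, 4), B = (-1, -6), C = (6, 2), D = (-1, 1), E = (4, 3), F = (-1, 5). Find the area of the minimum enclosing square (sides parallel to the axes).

The bounding box has width 7 and height 11.
An axis-aligned square enclosing the set must have side ≥ max(width, height).
So the minimum side is max(7, 11) = 11.
Area = 11² = 121.

121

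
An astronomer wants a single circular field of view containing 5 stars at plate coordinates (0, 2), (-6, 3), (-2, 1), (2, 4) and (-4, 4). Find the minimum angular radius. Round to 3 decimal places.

4.031

By Welzl's lemma the MEC is supported by two points (diametrically opposite) or three points (on a circumcircle).
The farthest pair is (-6, 3)–(2, 4) with squared distance 65. The circle on this segment as diameter has centre (-2, 3.5) and r² = 65/4 = 16.25.
Check (0, 2): distance² to centre = 6.25 ≤ 16.25, so it lies inside.
All remaining points lie in this disk, and no smaller disk contains both endpoints, so this is the minimum enclosing circle.
r = √(16.25) ≈ 4.031.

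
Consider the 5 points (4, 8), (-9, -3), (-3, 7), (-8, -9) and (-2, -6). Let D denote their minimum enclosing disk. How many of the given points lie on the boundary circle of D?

The minimum enclosing circle of a finite set is fixed by two of the points (as a diameter) or three (as a circumcircle).
The farthest pair is (4, 8)–(-8, -9) with squared distance 433. The circle on this segment as diameter has centre (-2, -0.5) and r² = 433/4 = 108.25.
Check (-9, -3): distance² to centre = 55.25 ≤ 108.25, so it lies inside.
All remaining points lie in this disk, and no smaller disk contains both endpoints, so this is the minimum enclosing circle.
The points at distance exactly r from the centre are (4, 8), (-8, -9) — 2 points.

2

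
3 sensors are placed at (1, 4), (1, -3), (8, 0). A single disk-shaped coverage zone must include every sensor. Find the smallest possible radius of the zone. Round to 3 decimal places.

Call the three points A, B, C in the order given.
Side lengths²: AB² = 49, AC² = 65, BC² = 58.
Since AC² = 65 < 58 + 49 = 107, the triangle is acute, so the smallest enclosing circle is the circumcircle.
Circumcentre = (51/14, 0.5), r² = 1885/98.
r = √(1885/98) ≈ 4.386.

4.386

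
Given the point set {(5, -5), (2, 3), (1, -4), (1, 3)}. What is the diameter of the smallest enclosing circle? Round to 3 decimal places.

8.944

The farthest pair is (5, -5)–(1, 3) with squared distance 80. The circle on this segment as diameter has centre (3, -1) and r² = 80/4 = 20.
Check (2, 3): distance² to centre = 17 ≤ 20, so it lies inside.
All remaining points lie in this disk, and no smaller disk contains both endpoints, so this is the minimum enclosing circle.
Diameter = 2r = 2√20 ≈ 8.944.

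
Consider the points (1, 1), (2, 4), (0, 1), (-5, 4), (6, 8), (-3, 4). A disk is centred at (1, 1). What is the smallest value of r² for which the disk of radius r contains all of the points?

The required radius is the distance from (1, 1) to the farthest point.
Squared distances: 0, 10, 1, 45, 74, 25.
Maximum is 74, attained at (6, 8).

74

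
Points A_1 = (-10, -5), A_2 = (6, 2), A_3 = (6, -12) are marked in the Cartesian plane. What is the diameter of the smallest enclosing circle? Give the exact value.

19.0625

Side lengths²: A_1A_2² = 305, A_1A_3² = 305, A_2A_3² = 196.
Since A_1A_3² = 305 < 305 + 196 = 501, the triangle is acute, so the smallest enclosing circle is the circumcircle.
Circumcentre = (-0.46875, -5), r² = 90.8447265625.
Diameter = 2r = 2√(90.8447265625) = 19.0625.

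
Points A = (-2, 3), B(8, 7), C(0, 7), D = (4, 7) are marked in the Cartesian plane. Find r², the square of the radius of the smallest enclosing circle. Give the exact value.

By Welzl's lemma the MEC is supported by two points (diametrically opposite) or three points (on a circumcircle).
The farthest pair is A–B with squared distance 116. The circle on this segment as diameter has centre (3, 5) and r² = 116/4 = 29.
Check C: distance² to centre = 13 ≤ 29, so it lies inside.
All remaining points lie in this disk, and no smaller disk contains both endpoints, so this is the minimum enclosing circle.

29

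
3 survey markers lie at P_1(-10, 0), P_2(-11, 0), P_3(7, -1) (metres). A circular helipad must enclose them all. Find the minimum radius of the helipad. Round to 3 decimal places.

Side lengths²: P_1P_2² = 1, P_1P_3² = 290, P_2P_3² = 325.
Since P_2P_3² = 325 ≥ 290 + 1 = 291, the angle opposite P_2P_3 is not acute, so the smallest enclosing circle has P_2P_3 as diameter.
Centre = midpoint of P_2P_3 = (-2, -0.5), r² = 325/4 = 81.25.
r = √(81.25) ≈ 9.014.

9.014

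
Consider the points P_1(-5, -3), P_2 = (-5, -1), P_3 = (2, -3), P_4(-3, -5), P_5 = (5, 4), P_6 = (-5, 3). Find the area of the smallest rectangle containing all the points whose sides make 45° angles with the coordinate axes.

In coordinates u = x + y, v = x − y the rectangle is axis-aligned; the map (x,y)→(u,v) scales areas by 2.
u-values: -8, -6, -1, -8, 9, -2; range = 9 − (-8) = 17.
v-values: -2, -4, 5, 2, 1, -8; range = 5 − (-8) = 13.
Area = (17 × 13) / 2 = 110.5.

110.5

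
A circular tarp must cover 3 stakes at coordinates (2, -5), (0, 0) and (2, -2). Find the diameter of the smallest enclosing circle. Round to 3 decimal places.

Call the three points A, B, C in the order given.
Side lengths²: AB² = 29, AC² = 9, BC² = 8.
Since AB² = 29 ≥ 9 + 8 = 17, the angle opposite AB is not acute, so the smallest enclosing circle has AB as diameter.
Centre = midpoint of AB = (1, -2.5), r² = 29/4 = 7.25.
Diameter = 2r = 2√(7.25) ≈ 5.385.

5.385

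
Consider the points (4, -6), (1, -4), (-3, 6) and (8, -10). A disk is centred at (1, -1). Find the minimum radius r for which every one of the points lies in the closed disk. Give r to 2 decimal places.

The required radius is the distance from (1, -1) to the farthest point.
Squared distances: 34, 9, 65, 130.
Maximum is 130, attained at (8, -10).
r = √130 ≈ 11.40.

11.40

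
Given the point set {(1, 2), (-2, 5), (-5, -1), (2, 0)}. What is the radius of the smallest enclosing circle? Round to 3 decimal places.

3.894

By Welzl's lemma the MEC is supported by two points (diametrically opposite) or three points (on a circumcircle).
The minimum enclosing circle is determined by three boundary points: (-2, 5), (-5, -1), (2, 0).
Their circumcentre is (-45/26, 29/26) with r² = 5125/338.
The farthest remaining point (1, 2) is at distance² 2785/338 ≤ 5125/338.
r = √(5125/338) ≈ 3.894.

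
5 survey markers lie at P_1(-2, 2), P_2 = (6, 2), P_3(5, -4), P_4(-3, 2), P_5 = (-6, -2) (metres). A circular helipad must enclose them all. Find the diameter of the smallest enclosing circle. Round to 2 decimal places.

12.65

The minimum enclosing circle of a finite set is fixed by two of the points (as a diameter) or three (as a circumcircle).
The minimum enclosing circle is determined by three boundary points: P_2, P_3, P_5.
Their circumcentre is (1/34, -3/34) with r² = 23125/578.
The farthest remaining point P_4 is at distance² 7825/578 ≤ 23125/578.
Diameter = 2r = 2√(23125/578) ≈ 12.65.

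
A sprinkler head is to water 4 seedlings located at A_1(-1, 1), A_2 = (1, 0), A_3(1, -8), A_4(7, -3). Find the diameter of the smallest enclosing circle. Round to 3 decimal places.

10.063

The minimum enclosing circle is determined by three boundary points: A_1, A_3, A_4.
Their circumcentre is (1.96875, -3.0625) with r² = 25.3173828125.
The farthest remaining point A_2 is at distance² 10.3173828125 ≤ 25.3173828125.
Diameter = 2r = 2√(25.3173828125) ≈ 10.063.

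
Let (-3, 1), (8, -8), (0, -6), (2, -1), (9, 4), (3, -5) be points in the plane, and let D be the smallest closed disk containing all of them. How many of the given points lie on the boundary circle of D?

The minimum enclosing circle is determined by three boundary points: (-3, 1), (8, -8), (9, 4).
Their circumcentre is (379/94, -153/94) with r² = 248965/4418.
The farthest remaining point (0, -6) is at distance² 156281/4418 ≤ 248965/4418.
The points at distance exactly r from the centre are (-3, 1), (8, -8), (9, 4) — 3 points.

3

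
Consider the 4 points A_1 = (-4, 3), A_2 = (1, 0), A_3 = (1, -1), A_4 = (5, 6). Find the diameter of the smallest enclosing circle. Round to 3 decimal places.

The minimum enclosing circle of a finite set is fixed by two of the points (as a diameter) or three (as a circumcircle).
The minimum enclosing circle is determined by three boundary points: A_1, A_3, A_4.
Their circumcentre is (25/34, 129/34) with r² = 13325/578.
The farthest remaining point A_2 is at distance² 8361/578 ≤ 13325/578.
Diameter = 2r = 2√(13325/578) ≈ 9.603.

9.603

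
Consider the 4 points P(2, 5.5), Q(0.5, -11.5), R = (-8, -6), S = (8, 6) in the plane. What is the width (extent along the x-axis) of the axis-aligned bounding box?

16

max x = 8, min x = -8, so width = 16.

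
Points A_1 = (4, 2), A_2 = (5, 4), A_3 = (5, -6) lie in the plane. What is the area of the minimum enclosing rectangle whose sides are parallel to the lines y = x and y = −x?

In coordinates u = x + y, v = x − y the rectangle is axis-aligned; the map (x,y)→(u,v) scales areas by 2.
u-values: 6, 9, -1; range = 9 − (-1) = 10.
v-values: 2, 1, 11; range = 11 − 1 = 10.
Area = (10 × 10) / 2 = 50.

50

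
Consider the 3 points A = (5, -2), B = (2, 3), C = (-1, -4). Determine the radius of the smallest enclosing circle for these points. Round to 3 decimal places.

3.901

Side lengths²: AB² = 34, AC² = 40, BC² = 58.
Since BC² = 58 < 40 + 34 = 74, the triangle is acute, so the smallest enclosing circle is the circumcircle.
Circumcentre = (23/18, -5/6), r² = 2465/162.
r = √(2465/162) ≈ 3.901.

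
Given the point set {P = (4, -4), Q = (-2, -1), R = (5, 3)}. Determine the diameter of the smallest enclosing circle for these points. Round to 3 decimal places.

Side lengths²: PQ² = 45, PR² = 50, QR² = 65.
Since QR² = 65 < 50 + 45 = 95, the triangle is acute, so the smallest enclosing circle is the circumcircle.
Circumcentre = (13/6, -1/6), r² = 325/18.
Diameter = 2r = 2√(325/18) ≈ 8.498.

8.498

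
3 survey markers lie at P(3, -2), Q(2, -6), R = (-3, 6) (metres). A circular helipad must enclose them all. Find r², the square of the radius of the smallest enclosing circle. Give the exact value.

Side lengths²: PQ² = 17, PR² = 100, QR² = 169.
Since QR² = 169 ≥ 100 + 17 = 117, the angle opposite QR is not acute, so the smallest enclosing circle has QR as diameter.
Centre = midpoint of QR = (-0.5, 0), r² = 169/4 = 42.25.

42.25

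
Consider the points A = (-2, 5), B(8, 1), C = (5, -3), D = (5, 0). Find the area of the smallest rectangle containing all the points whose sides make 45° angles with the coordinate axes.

In coordinates u = x + y, v = x − y the rectangle is axis-aligned; the map (x,y)→(u,v) scales areas by 2.
u-values: 3, 9, 2, 5; range = 9 − 2 = 7.
v-values: -7, 7, 8, 5; range = 8 − (-7) = 15.
Area = (7 × 15) / 2 = 52.5.

52.5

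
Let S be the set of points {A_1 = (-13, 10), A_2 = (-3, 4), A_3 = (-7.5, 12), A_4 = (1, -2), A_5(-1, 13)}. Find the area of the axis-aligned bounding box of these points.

210

x ranges over [-13, 1], width 14.
y ranges over [-2, 13], height 15.
Area = 14 × 15 = 210.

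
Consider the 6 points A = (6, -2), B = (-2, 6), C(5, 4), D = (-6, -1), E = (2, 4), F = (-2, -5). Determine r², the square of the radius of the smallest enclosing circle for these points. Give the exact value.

9425/242

By Welzl's lemma the MEC is supported by two points (diametrically opposite) or three points (on a circumcircle).
The minimum enclosing circle is determined by three boundary points: A, B, D.
Their circumcentre is (3/22, 3/22) with r² = 9425/242.
The farthest remaining point C is at distance² 9337/242 ≤ 9425/242.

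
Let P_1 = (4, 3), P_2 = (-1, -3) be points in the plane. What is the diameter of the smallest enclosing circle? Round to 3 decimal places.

7.810

The smallest circle enclosing two points has them as diameter endpoints.
Centre = midpoint = (1.5, 0); r² = |P_1P_2|²/4 = 61/4 = 15.25.
Diameter = 2r = 2√(15.25) ≈ 7.810.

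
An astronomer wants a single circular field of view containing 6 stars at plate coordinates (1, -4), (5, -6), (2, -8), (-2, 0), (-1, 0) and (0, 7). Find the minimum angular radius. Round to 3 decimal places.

7.566

The minimum enclosing circle of a finite set is fixed by two of the points (as a diameter) or three (as a circumcircle).
The farthest pair is (2, -8)–(0, 7) with squared distance 229. The circle on this segment as diameter has centre (1, -0.5) and r² = 229/4 = 57.25.
Check (1, -4): distance² to centre = 12.25 ≤ 57.25, so it lies inside.
All remaining points lie in this disk, and no smaller disk contains both endpoints, so this is the minimum enclosing circle.
r = √(57.25) ≈ 7.566.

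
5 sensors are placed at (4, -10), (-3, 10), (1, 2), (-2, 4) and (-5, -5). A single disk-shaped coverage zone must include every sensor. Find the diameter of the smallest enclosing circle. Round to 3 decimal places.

The farthest pair is (4, -10)–(-3, 10) with squared distance 449. The circle on this segment as diameter has centre (0.5, 0) and r² = 449/4 = 112.25.
Check (1, 2): distance² to centre = 4.25 ≤ 112.25, so it lies inside.
All remaining points lie in this disk, and no smaller disk contains both endpoints, so this is the minimum enclosing circle.
Diameter = 2r = 2√(112.25) ≈ 21.190.

21.190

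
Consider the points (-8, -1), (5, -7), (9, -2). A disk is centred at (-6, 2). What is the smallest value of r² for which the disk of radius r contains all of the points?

241

The required radius is the distance from (-6, 2) to the farthest point.
Squared distances: 13, 202, 241.
Maximum is 241, attained at (9, -2).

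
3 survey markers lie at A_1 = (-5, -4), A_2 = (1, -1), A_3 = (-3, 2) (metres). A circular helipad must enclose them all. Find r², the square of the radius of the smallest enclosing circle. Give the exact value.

Side lengths²: A_1A_2² = 45, A_1A_3² = 40, A_2A_3² = 25.
Since A_1A_2² = 45 < 40 + 25 = 65, the triangle is acute, so the smallest enclosing circle is the circumcircle.
Circumcentre = (-2.5, -1.5), r² = 12.5.

12.5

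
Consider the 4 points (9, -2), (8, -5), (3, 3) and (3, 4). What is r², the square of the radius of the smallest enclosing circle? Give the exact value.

26.5

The minimum enclosing circle of a finite set is fixed by two of the points (as a diameter) or three (as a circumcircle).
The farthest pair is (8, -5)–(3, 4) with squared distance 106. The circle on this segment as diameter has centre (5.5, -0.5) and r² = 106/4 = 26.5.
Check (9, -2): distance² to centre = 14.5 ≤ 26.5, so it lies inside.
All remaining points lie in this disk, and no smaller disk contains both endpoints, so this is the minimum enclosing circle.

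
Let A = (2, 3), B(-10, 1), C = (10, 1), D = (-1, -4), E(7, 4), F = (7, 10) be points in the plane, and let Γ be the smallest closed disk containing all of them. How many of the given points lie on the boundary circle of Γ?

3

The minimum enclosing circle of a finite set is fixed by two of the points (as a diameter) or three (as a circumcircle).
The minimum enclosing circle is determined by three boundary points: B, C, F.
Their circumcentre is (0, 8/3) with r² = 925/9.
The farthest remaining point E is at distance² 457/9 ≤ 925/9.
The points at distance exactly r from the centre are B, C, F — 3 points.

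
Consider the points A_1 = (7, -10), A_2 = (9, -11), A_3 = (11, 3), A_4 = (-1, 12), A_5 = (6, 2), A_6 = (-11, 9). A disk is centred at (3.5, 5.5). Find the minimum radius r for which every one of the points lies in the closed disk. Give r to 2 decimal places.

The required radius is the distance from (3.5, 5.5) to the farthest point.
Squared distances: 252.5, 302.5, 62.5, 62.5, 18.5, 222.5.
Maximum is 302.5, attained at A_2.
r = √(302.5) ≈ 17.39.

17.39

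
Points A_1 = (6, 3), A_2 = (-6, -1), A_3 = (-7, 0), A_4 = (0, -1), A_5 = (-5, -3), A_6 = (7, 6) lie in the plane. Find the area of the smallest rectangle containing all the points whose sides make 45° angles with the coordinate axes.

In coordinates u = x + y, v = x − y the rectangle is axis-aligned; the map (x,y)→(u,v) scales areas by 2.
u-values: 9, -7, -7, -1, -8, 13; range = 13 − (-8) = 21.
v-values: 3, -5, -7, 1, -2, 1; range = 3 − (-7) = 10.
Area = (21 × 10) / 2 = 105.

105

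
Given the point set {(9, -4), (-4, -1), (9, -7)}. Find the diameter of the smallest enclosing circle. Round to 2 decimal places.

14.32

Call the three points A, B, C in the order given.
Side lengths²: AB² = 178, AC² = 9, BC² = 205.
Since BC² = 205 ≥ 178 + 9 = 187, the angle opposite BC is not acute, so the smallest enclosing circle has BC as diameter.
Centre = midpoint of BC = (2.5, -4), r² = 205/4 = 51.25.
Diameter = 2r = 2√(51.25) ≈ 14.32.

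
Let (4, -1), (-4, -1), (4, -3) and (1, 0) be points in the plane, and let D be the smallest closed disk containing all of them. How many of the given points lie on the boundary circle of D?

3

The farthest pair is (-4, -1)–(4, -3) with squared distance 68. The circle on this segment as diameter has centre (0, -2) and r² = 68/4 = 17.
Check (4, -1): distance² to centre = 17 ≤ 17, so it lies inside.
All remaining points lie in this disk, and no smaller disk contains both endpoints, so this is the minimum enclosing circle.
The points at distance exactly r from the centre are (4, -1), (-4, -1), (4, -3) — 3 points.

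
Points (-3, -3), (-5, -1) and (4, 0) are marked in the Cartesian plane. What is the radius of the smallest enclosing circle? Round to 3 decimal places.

Call the three points A, B, C in the order given.
Side lengths²: AB² = 8, AC² = 58, BC² = 82.
Since BC² = 82 ≥ 58 + 8 = 66, the angle opposite BC is not acute, so the smallest enclosing circle has BC as diameter.
Centre = midpoint of BC = (-0.5, -0.5), r² = 82/4 = 20.5.
r = √(20.5) ≈ 4.528.

4.528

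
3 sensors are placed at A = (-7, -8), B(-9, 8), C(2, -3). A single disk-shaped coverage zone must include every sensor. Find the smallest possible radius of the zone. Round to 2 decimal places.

8.38

Side lengths²: AB² = 260, AC² = 106, BC² = 242.
Since AB² = 260 < 242 + 106 = 348, the triangle is acute, so the smallest enclosing circle is the circumcircle.
Circumcentre = (-40/7, 2/7), r² = 3445/49.
r = √(3445/49) ≈ 8.38.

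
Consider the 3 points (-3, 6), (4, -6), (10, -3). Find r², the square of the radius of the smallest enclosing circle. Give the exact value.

62.5

Call the three points A, B, C in the order given.
Side lengths²: AB² = 193, AC² = 250, BC² = 45.
Since AC² = 250 ≥ 193 + 45 = 238, the angle opposite AC is not acute, so the smallest enclosing circle has AC as diameter.
Centre = midpoint of AC = (3.5, 1.5), r² = 250/4 = 62.5.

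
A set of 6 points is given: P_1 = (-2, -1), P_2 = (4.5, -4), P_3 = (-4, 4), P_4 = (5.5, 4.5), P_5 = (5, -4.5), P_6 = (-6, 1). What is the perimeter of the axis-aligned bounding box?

41

Width = max x − min x = 5.5 − (-6) = 11.5.
Height = max y − min y = 4.5 − (-4.5) = 9.
Perimeter = 2(11.5 + 9) = 41.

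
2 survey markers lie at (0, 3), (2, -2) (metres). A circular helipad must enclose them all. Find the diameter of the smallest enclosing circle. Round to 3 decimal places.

The smallest circle enclosing two points has them as diameter endpoints.
Centre = midpoint = (1, 0.5); r² = |(0, 3)−(2, -2)|²/4 = 29/4 = 7.25.
Diameter = 2r = 2√(7.25) ≈ 5.385.

5.385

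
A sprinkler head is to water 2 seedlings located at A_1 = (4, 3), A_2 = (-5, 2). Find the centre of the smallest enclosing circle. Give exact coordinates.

The smallest circle enclosing two points has them as diameter endpoints.
Centre = midpoint = (-0.5, 2.5); r² = |A_1A_2|²/4 = 82/4 = 20.5.
Centre = (-0.5, 2.5).

(-0.5, 2.5)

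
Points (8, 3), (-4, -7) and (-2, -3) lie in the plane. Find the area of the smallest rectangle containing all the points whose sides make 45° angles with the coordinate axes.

In coordinates u = x + y, v = x − y the rectangle is axis-aligned; the map (x,y)→(u,v) scales areas by 2.
u-values: 11, -11, -5; range = 11 − (-11) = 22.
v-values: 5, 3, 1; range = 5 − 1 = 4.
Area = (22 × 4) / 2 = 44.

44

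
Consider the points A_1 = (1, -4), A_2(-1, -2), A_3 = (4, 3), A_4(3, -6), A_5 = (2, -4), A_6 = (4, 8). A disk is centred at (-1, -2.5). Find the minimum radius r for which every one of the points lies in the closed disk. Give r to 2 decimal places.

11.63

The required radius is the distance from (-1, -2.5) to the farthest point.
Squared distances: 6.25, 0.25, 55.25, 28.25, 11.25, 135.25.
Maximum is 135.25, attained at A_6.
r = √(135.25) ≈ 11.63.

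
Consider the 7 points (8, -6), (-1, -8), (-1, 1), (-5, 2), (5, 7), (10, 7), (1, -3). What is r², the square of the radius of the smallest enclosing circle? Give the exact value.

A smallest enclosing disk is always determined by at most three of the input points on its boundary.
The minimum enclosing circle is determined by three boundary points: (-1, -8), (-5, 2), (10, 7).
Their circumcentre is (69/17, -3/17) with r² = 25085/289.
The farthest remaining point (5, 7) is at distance² 15140/289 ≤ 25085/289.

25085/289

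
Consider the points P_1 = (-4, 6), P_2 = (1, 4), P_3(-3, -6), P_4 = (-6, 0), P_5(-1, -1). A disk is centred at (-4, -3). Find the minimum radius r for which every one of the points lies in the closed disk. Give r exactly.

9

The required radius is the distance from (-4, -3) to the farthest point.
Squared distances: 81, 74, 10, 13, 13.
Maximum is 81, attained at P_1.
r = √81 = 9.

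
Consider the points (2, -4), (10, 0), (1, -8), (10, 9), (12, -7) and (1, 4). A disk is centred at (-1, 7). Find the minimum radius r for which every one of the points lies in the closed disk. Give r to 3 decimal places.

19.105

The required radius is the distance from (-1, 7) to the farthest point.
Squared distances: 130, 170, 229, 125, 365, 13.
Maximum is 365, attained at (12, -7).
r = √365 ≈ 19.105.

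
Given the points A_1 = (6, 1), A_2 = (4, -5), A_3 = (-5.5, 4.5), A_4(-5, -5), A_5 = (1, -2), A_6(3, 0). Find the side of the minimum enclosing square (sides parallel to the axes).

The bounding box has width 11.5 and height 9.5.
An axis-aligned square enclosing the set must have side ≥ max(width, height).
So the minimum side is max(11.5, 9.5) = 11.5.

11.5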